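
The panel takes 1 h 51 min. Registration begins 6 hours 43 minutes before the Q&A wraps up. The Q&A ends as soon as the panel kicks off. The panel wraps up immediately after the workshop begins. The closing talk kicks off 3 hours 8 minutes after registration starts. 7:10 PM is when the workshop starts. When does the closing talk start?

1:44 PM

The panel ends at 7:10 PM.
The panel starts at 7:10 PM − 111 min = 5:19 PM.
So the Q&A ends at 5:19 PM.
Registration starts at 5:19 PM − 403 min = 10:36 AM.
The closing talk starts at 10:36 AM + 188 min = 1:44 PM.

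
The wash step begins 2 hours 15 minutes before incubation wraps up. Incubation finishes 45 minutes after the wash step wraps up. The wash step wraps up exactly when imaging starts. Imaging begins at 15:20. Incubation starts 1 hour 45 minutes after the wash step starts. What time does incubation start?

15:35

The wash step ends at 15:20.
Incubation ends at 15:20 + 45 min = 16:05.
The wash step starts at 16:05 − 135 min = 13:50.
Incubation starts at 13:50 + 105 min = 15:35.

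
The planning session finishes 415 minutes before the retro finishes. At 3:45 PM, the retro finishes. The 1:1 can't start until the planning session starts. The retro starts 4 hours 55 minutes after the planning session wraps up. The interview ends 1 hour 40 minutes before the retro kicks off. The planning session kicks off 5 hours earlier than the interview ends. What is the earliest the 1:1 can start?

The planning session ends at 3:45 PM − 415 min = 8:50 AM.
The retro starts at 8:50 AM + 295 min = 1:45 PM.
The interview ends at 1:45 PM − 100 min = 12:05 PM.
The planning session starts at 12:05 PM − 300 min = 7:05 AM.
The 1:1 is bounded by the planning session, so the earliest it can start is 7:05 AM.

7:05 AM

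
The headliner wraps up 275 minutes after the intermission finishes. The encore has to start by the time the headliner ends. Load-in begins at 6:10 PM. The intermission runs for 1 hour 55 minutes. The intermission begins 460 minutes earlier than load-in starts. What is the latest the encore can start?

The intermission starts at 6:10 PM − 460 min = 10:30 AM.
The intermission ends at 10:30 AM + 115 min = 12:25 PM.
The headliner ends at 12:25 PM + 275 min = 5:00 PM.
The encore is bounded by the headliner, so the latest it can start is 5:00 PM.

5:00 PM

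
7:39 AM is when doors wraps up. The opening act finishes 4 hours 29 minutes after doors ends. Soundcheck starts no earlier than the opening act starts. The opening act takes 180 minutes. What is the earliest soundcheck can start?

9:08 AM

The opening act ends at 7:39 AM + 269 min = 12:08 PM.
The opening act starts at 12:08 PM − 180 min = 9:08 AM.
Soundcheck is bounded by the opening act, so the earliest it can start is 9:08 AM.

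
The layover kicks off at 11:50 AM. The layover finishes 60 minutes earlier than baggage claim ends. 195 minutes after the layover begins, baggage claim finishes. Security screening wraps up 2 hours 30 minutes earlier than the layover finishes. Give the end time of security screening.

11:35 AM

Baggage claim ends at 11:50 AM + 195 min = 3:05 PM.
The layover ends at 3:05 PM − 60 min = 2:05 PM.
Security screening ends at 2:05 PM − 150 min = 11:35 AM.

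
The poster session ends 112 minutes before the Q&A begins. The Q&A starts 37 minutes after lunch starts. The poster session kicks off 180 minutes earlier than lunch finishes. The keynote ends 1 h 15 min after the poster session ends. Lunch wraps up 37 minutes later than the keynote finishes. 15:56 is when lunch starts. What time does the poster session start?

13:33

The Q&A starts at 15:56 + 37 min = 16:33.
The poster session ends at 16:33 − 112 min = 14:41.
The keynote ends at 14:41 + 75 min = 15:56.
Lunch ends at 15:56 + 37 min = 16:33.
The poster session starts at 16:33 − 180 min = 13:33.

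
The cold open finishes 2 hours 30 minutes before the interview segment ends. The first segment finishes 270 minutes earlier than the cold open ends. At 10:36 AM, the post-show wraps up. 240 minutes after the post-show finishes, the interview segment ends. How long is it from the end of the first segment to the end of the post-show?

The interview segment ends at 10:36 AM + 240 min = 2:36 PM.
The cold open ends at 2:36 PM − 150 min = 12:06 PM.
The first segment ends at 12:06 PM − 270 min = 7:36 AM.
From 7:36 AM to 10:36 AM is 3 hours.

3 hours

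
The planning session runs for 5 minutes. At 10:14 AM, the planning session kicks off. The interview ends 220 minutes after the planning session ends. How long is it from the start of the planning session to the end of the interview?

The planning session ends at 10:14 AM + 5 min = 10:19 AM.
The interview ends at 10:19 AM + 220 min = 1:59 PM.
From 10:14 AM to 1:59 PM is 3 hours 45 minutes.

3 hours 45 minutes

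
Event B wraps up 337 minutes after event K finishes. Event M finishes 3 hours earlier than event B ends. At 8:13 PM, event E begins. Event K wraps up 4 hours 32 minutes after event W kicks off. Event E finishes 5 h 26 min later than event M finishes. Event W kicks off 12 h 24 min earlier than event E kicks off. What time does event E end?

Event W starts at 8:13 PM − 744 min = 7:49 AM.
Event K ends at 7:49 AM + 272 min = 12:21 PM.
Event B ends at 12:21 PM + 337 min = 5:58 PM.
Event M ends at 5:58 PM − 180 min = 2:58 PM.
Event E ends at 2:58 PM + 326 min = 8:24 PM.

8:24 PM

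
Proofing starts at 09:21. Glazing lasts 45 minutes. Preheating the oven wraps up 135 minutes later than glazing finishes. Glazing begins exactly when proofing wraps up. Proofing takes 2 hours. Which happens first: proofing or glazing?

Proofing ends at 09:21 + 120 min = 11:21.
So glazing starts at 11:21.
Proofing starts at 09:21 and glazing starts at 11:21, so proofing is first.

proofing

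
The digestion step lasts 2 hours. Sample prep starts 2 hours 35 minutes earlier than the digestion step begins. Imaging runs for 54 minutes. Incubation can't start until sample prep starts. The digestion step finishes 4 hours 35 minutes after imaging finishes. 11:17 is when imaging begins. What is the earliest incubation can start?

12:11

Imaging ends at 11:17 + 54 min = 12:11.
The digestion step ends at 12:11 + 275 min = 16:46.
The digestion step starts at 16:46 − 120 min = 14:46.
Sample prep starts at 14:46 − 155 min = 12:11.
Incubation is bounded by sample prep, so the earliest it can start is 12:11.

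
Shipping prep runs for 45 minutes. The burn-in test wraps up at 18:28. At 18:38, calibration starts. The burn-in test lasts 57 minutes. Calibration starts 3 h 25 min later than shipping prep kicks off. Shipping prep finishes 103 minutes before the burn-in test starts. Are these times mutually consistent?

No

The burn-in test starts at 18:28 − 57 min = 17:31.
Shipping prep ends at 17:31 − 103 min = 15:48.
Shipping prep starts at 15:48 − 45 min = 15:03.
Calibration starts at 15:03 + 205 min = 18:28.
But calibration is also said to start at 18:38 — a 10-minute conflict.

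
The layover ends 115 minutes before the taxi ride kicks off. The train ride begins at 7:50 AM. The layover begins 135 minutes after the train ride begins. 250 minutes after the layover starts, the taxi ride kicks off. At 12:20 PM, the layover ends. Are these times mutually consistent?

The layover starts at 7:50 AM + 135 min = 10:05 AM.
The taxi ride starts at 10:05 AM + 250 min = 2:15 PM.
The layover ends at 2:15 PM − 115 min = 12:20 PM.
That matches the stated 12:20 PM, so the schedule is consistent.

Yes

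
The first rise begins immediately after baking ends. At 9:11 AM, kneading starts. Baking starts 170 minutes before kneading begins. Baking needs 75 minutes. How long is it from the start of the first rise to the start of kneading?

Baking starts at 9:11 AM − 170 min = 6:21 AM.
Baking ends at 6:21 AM + 75 min = 7:36 AM.
So the first rise starts at 7:36 AM.
From 7:36 AM to 9:11 AM is 1 h 35 min.

1 h 35 min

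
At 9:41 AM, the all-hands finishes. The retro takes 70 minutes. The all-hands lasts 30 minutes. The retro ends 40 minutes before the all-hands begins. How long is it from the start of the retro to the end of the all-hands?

The all-hands starts at 9:41 AM − 30 min = 9:11 AM.
The retro ends at 9:11 AM − 40 min = 8:31 AM.
The retro starts at 8:31 AM − 70 min = 7:21 AM.
From 7:21 AM to 9:41 AM is 2 hours 20 minutes.

2 hours 20 minutes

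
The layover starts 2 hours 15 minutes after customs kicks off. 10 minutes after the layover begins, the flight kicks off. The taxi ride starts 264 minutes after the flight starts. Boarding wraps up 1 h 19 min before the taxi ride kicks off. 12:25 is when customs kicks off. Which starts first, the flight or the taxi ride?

the flight

The layover starts at 12:25 + 135 min = 14:40.
The flight starts at 14:40 + 10 min = 14:50.
The taxi ride starts at 14:50 + 264 min = 19:14.
The flight starts at 14:50 and the taxi ride starts at 19:14, so the flight is first.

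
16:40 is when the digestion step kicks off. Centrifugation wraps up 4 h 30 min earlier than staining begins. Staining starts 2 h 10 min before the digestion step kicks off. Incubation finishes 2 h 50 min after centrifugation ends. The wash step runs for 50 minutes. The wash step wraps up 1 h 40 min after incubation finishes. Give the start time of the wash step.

Staining starts at 16:40 − 130 min = 14:30.
Centrifugation ends at 14:30 − 270 min = 10:00.
Incubation ends at 10:00 + 170 min = 12:50.
The wash step ends at 12:50 + 100 min = 14:30.
The wash step starts at 14:30 − 50 min = 13:40.

13:40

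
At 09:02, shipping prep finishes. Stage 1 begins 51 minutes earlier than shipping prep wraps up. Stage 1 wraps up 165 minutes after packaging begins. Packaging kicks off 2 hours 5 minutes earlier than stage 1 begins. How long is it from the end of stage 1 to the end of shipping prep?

Stage 1 starts at 09:02 − 51 min = 08:11.
Packaging starts at 08:11 − 125 min = 06:06.
Stage 1 ends at 06:06 + 165 min = 08:51.
From 08:51 to 09:02 is 11 minutes.

11 minutes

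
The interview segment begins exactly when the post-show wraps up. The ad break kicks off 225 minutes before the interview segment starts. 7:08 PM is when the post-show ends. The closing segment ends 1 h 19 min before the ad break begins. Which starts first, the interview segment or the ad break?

the ad break

The interview segment starts at 7:08 PM.
The ad break starts at 7:08 PM − 225 min = 3:23 PM.
The interview segment starts at 7:08 PM and the ad break starts at 3:23 PM, so the ad break is first.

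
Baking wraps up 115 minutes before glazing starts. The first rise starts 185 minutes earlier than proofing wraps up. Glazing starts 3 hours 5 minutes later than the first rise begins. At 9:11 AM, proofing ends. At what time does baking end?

The first rise starts at 9:11 AM − 185 min = 6:06 AM.
Glazing starts at 6:06 AM + 185 min = 9:11 AM.
Baking ends at 9:11 AM − 115 min = 7:16 AM.

7:16 AM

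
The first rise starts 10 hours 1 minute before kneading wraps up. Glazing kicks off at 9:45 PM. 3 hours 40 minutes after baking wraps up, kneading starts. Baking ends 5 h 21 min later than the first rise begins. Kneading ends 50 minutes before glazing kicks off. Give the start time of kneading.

Kneading ends at 9:45 PM − 50 min = 8:55 PM.
The first rise starts at 8:55 PM − 601 min = 10:54 AM.
Baking ends at 10:54 AM + 321 min = 4:15 PM.
Kneading starts at 4:15 PM + 220 min = 7:55 PM.

7:55 PM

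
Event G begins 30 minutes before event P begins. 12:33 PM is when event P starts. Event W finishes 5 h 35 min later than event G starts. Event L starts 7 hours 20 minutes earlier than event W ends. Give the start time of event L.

10:18 AM

Event G starts at 12:33 PM − 30 min = 12:03 PM.
Event W ends at 12:03 PM + 335 min = 5:38 PM.
Event L starts at 5:38 PM − 440 min = 10:18 AM.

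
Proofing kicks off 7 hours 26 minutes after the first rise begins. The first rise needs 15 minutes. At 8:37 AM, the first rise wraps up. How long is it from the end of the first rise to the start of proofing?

7 h 11 min

The first rise starts at 8:37 AM − 15 min = 8:22 AM.
Proofing starts at 8:22 AM + 446 min = 3:48 PM.
From 8:37 AM to 3:48 PM is 7 h 11 min.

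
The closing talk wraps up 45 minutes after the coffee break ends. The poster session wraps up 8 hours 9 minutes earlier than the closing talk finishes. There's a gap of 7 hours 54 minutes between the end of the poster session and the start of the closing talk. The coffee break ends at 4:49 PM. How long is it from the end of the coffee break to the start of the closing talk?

The closing talk ends at 4:49 PM + 45 min = 5:34 PM.
The poster session ends at 5:34 PM − 489 min = 9:25 AM.
The closing talk starts at 9:25 AM + 474 min = 5:19 PM.
From 4:49 PM to 5:19 PM is 30 minutes.

30 minutes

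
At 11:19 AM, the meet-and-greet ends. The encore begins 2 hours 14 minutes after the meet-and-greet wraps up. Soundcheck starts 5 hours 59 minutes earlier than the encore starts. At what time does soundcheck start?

7:34 AM

The encore starts at 11:19 AM + 134 min = 1:33 PM.
Soundcheck starts at 1:33 PM − 359 min = 7:34 AM.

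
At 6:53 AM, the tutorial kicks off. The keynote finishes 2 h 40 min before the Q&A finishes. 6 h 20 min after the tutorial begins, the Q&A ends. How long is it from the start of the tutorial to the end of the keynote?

3 h 40 min

The Q&A ends at 6:53 AM + 380 min = 1:13 PM.
The keynote ends at 1:13 PM − 160 min = 10:33 AM.
From 6:53 AM to 10:33 AM is 3 h 40 min.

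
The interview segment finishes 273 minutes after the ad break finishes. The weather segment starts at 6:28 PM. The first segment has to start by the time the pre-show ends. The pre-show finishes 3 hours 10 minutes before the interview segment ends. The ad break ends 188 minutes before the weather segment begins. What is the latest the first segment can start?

The ad break ends at 6:28 PM − 188 min = 3:20 PM.
The interview segment ends at 3:20 PM + 273 min = 7:53 PM.
The pre-show ends at 7:53 PM − 190 min = 4:43 PM.
The first segment is bounded by the pre-show, so the latest it can start is 4:43 PM.

4:43 PM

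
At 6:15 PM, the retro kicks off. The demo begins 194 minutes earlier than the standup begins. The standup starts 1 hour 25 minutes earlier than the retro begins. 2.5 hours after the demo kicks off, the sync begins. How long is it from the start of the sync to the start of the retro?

2 h 9 min

The standup starts at 6:15 PM − 85 min = 4:50 PM.
The demo starts at 4:50 PM − 194 min = 1:36 PM.
The sync starts at 1:36 PM + 150 min = 4:06 PM.
From 4:06 PM to 6:15 PM is 2 h 9 min.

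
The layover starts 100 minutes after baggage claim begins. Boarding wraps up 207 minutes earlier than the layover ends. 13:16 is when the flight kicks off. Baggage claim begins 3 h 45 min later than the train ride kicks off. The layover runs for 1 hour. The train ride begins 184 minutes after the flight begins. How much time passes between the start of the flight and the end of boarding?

The train ride starts at 13:16 + 184 min = 16:20.
Baggage claim starts at 16:20 + 225 min = 20:05.
The layover starts at 20:05 + 100 min = 21:45.
The layover ends at 21:45 + 60 min = 22:45.
Boarding ends at 22:45 − 207 min = 19:18.
From 13:16 to 19:18 is 6 hours 2 minutes.

6 hours 2 minutes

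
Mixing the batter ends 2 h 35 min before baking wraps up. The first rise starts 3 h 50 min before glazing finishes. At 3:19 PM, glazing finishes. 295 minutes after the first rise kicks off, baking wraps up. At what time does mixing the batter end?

The first rise starts at 3:19 PM − 230 min = 11:29 AM.
Baking ends at 11:29 AM + 295 min = 4:24 PM.
Mixing the batter ends at 4:24 PM − 155 min = 1:49 PM.

1:49 PM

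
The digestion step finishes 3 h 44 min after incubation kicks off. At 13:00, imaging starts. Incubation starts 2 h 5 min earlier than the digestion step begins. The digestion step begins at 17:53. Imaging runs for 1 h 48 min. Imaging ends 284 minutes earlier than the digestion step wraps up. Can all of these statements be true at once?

Incubation starts at 17:53 − 125 min = 15:48.
The digestion step ends at 15:48 + 224 min = 19:32.
Imaging ends at 19:32 − 284 min = 14:48.
Imaging starts at 14:48 − 108 min = 13:00.
That matches the stated 13:00, so the schedule is consistent.

Yes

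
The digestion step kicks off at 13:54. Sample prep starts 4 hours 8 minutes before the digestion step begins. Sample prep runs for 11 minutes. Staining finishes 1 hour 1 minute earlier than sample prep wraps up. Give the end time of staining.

08:56

Sample prep starts at 13:54 − 248 min = 09:46.
Sample prep ends at 09:46 + 11 min = 09:57.
Staining ends at 09:57 − 61 min = 08:56.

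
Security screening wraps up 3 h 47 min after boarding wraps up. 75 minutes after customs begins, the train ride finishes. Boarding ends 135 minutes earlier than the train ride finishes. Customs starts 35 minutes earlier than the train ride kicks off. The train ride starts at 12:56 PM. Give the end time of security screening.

Customs starts at 12:56 PM − 35 min = 12:21 PM.
The train ride ends at 12:21 PM + 75 min = 1:36 PM.
Boarding ends at 1:36 PM − 135 min = 11:21 AM.
Security screening ends at 11:21 AM + 227 min = 3:08 PM.

3:08 PM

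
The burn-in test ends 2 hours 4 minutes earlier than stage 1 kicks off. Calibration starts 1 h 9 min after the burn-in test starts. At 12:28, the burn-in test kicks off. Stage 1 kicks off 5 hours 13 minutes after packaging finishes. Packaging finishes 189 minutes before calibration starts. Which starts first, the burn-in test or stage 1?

the burn-in test

Calibration starts at 12:28 + 69 min = 13:37.
Packaging ends at 13:37 − 189 min = 10:28.
Stage 1 starts at 10:28 + 313 min = 15:41.
The burn-in test starts at 12:28 and stage 1 starts at 15:41, so the burn-in test is first.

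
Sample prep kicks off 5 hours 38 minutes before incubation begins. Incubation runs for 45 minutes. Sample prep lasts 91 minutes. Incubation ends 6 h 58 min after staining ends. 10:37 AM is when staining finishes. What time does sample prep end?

12:43 PM

Incubation ends at 10:37 AM + 418 min = 5:35 PM.
Incubation starts at 5:35 PM − 45 min = 4:50 PM.
Sample prep starts at 4:50 PM − 338 min = 11:12 AM.
Sample prep ends at 11:12 AM + 91 min = 12:43 PM.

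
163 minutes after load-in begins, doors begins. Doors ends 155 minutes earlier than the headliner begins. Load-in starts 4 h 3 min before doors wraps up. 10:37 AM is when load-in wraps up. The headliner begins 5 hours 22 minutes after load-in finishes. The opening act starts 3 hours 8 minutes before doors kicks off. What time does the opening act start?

The headliner starts at 10:37 AM + 322 min = 3:59 PM.
Doors ends at 3:59 PM − 155 min = 1:24 PM.
Load-in starts at 1:24 PM − 243 min = 9:21 AM.
Doors starts at 9:21 AM + 163 min = 12:04 PM.
The opening act starts at 12:04 PM − 188 min = 8:56 AM.

8:56 AM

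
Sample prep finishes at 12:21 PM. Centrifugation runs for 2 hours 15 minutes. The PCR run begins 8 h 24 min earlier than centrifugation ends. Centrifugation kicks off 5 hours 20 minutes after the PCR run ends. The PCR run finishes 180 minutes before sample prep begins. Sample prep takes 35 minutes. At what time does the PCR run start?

Sample prep starts at 12:21 PM − 35 min = 11:46 AM.
The PCR run ends at 11:46 AM − 180 min = 8:46 AM.
Centrifugation starts at 8:46 AM + 320 min = 2:06 PM.
Centrifugation ends at 2:06 PM + 135 min = 4:21 PM.
The PCR run starts at 4:21 PM − 504 min = 7:57 AM.

7:57 AM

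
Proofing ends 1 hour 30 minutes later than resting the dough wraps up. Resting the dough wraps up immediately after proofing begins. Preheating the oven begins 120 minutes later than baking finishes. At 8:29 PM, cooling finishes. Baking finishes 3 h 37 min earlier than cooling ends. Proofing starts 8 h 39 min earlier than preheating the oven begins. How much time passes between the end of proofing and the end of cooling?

8 h 46 min

Baking ends at 8:29 PM − 217 min = 4:52 PM.
Preheating the oven starts at 4:52 PM + 120 min = 6:52 PM.
Proofing starts at 6:52 PM − 519 min = 10:13 AM.
So resting the dough ends at 10:13 AM.
Proofing ends at 10:13 AM + 90 min = 11:43 AM.
From 11:43 AM to 8:29 PM is 8 h 46 min.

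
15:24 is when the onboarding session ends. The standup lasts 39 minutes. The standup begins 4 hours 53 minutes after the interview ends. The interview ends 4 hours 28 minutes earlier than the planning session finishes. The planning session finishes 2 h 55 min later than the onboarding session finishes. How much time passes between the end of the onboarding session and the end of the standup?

The planning session ends at 15:24 + 175 min = 18:19.
The interview ends at 18:19 − 268 min = 13:51.
The standup starts at 13:51 + 293 min = 18:44.
The standup ends at 18:44 + 39 min = 19:23.
From 15:24 to 19:23 is 3 hours 59 minutes.

3 hours 59 minutes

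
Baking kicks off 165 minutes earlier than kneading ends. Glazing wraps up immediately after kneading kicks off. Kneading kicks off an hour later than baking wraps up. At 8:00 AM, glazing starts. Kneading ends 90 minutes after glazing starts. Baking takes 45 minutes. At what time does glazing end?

8:30 AM

Kneading ends at 8:00 AM + 90 min = 9:30 AM.
Baking starts at 9:30 AM − 165 min = 6:45 AM.
Baking ends at 6:45 AM + 45 min = 7:30 AM.
Kneading starts at 7:30 AM + 60 min = 8:30 AM.
So glazing ends at 8:30 AM.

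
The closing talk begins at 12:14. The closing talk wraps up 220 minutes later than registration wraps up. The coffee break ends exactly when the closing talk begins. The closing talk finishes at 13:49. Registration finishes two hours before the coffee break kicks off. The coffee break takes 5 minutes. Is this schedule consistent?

Yes

The coffee break ends at 12:14.
The coffee break starts at 12:14 − 5 min = 12:09.
Registration ends at 12:09 − 120 min = 10:09.
The closing talk ends at 10:09 + 220 min = 13:49.
That matches the stated 13:49, so the schedule is consistent.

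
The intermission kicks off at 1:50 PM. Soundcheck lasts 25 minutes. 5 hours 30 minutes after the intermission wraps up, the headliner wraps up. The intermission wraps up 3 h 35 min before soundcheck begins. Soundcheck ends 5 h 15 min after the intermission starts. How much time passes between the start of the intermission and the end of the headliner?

6 hours 45 minutes

Soundcheck ends at 1:50 PM + 315 min = 7:05 PM.
Soundcheck starts at 7:05 PM − 25 min = 6:40 PM.
The intermission ends at 6:40 PM − 215 min = 3:05 PM.
The headliner ends at 3:05 PM + 330 min = 8:35 PM.
From 1:50 PM to 8:35 PM is 6 hours 45 minutes.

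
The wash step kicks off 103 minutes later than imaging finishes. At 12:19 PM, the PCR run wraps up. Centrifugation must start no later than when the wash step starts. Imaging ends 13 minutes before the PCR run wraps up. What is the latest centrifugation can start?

1:49 PM

Imaging ends at 12:19 PM − 13 min = 12:06 PM.
The wash step starts at 12:06 PM + 103 min = 1:49 PM.
Centrifugation is bounded by the wash step, so the latest it can start is 1:49 PM.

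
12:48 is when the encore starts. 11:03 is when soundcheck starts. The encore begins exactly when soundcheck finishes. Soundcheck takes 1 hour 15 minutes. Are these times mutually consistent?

Soundcheck ends at 11:03 + 75 min = 12:18.
So the encore starts at 12:18.
But the encore is also said to start at 12:48 — a 30-minute conflict.

No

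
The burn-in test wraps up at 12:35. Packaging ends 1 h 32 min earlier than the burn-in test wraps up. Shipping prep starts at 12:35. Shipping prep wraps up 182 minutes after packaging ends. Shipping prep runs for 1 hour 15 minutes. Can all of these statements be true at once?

Packaging ends at 12:35 − 92 min = 11:03.
Shipping prep ends at 11:03 + 182 min = 14:05.
Shipping prep starts at 14:05 − 75 min = 12:50.
But shipping prep is also said to start at 12:35 — a 15-minute conflict.

No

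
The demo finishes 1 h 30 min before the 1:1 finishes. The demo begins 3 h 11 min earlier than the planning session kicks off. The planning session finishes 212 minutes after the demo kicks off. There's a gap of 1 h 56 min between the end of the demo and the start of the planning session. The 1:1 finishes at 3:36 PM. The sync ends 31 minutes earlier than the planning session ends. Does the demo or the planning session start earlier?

the demo

The demo ends at 3:36 PM − 90 min = 2:06 PM.
The planning session starts at 2:06 PM + 116 min = 4:02 PM.
The demo starts at 4:02 PM − 191 min = 12:51 PM.
The demo starts at 12:51 PM and the planning session starts at 4:02 PM, so the demo is first.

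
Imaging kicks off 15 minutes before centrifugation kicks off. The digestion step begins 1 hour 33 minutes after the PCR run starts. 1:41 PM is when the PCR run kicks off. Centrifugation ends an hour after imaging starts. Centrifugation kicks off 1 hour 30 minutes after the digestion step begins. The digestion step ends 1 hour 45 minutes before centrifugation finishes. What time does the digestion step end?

3:44 PM

The digestion step starts at 1:41 PM + 93 min = 3:14 PM.
Centrifugation starts at 3:14 PM + 90 min = 4:44 PM.
Imaging starts at 4:44 PM − 15 min = 4:29 PM.
Centrifugation ends at 4:29 PM + 60 min = 5:29 PM.
The digestion step ends at 5:29 PM − 105 min = 3:44 PM.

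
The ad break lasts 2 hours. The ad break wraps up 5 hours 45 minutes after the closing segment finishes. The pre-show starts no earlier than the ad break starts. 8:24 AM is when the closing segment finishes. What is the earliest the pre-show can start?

The ad break ends at 8:24 AM + 345 min = 2:09 PM.
The ad break starts at 2:09 PM − 120 min = 12:09 PM.
The pre-show is bounded by the ad break, so the earliest it can start is 12:09 PM.

12:09 PM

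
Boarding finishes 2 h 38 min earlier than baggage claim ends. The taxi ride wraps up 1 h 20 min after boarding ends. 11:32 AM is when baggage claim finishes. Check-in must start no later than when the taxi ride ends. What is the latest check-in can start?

10:14 AM

Boarding ends at 11:32 AM − 158 min = 8:54 AM.
The taxi ride ends at 8:54 AM + 80 min = 10:14 AM.
Check-in is bounded by the taxi ride, so the latest it can start is 10:14 AM.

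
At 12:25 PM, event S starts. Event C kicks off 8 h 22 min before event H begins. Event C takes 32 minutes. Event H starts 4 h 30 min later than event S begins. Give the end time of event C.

Event H starts at 12:25 PM + 270 min = 4:55 PM.
Event C starts at 4:55 PM − 502 min = 8:33 AM.
Event C ends at 8:33 AM + 32 min = 9:05 AM.

9:05 AM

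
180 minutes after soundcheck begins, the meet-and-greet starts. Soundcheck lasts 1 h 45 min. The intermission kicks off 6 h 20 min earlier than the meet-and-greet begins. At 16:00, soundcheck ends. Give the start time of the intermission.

Soundcheck starts at 16:00 − 105 min = 14:15.
The meet-and-greet starts at 14:15 + 180 min = 17:15.
The intermission starts at 17:15 − 380 min = 10:55.

10:55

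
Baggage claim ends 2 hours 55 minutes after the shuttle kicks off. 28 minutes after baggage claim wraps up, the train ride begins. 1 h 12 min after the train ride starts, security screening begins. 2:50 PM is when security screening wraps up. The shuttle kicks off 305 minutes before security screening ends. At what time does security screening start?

The shuttle starts at 2:50 PM − 305 min = 9:45 AM.
Baggage claim ends at 9:45 AM + 175 min = 12:40 PM.
The train ride starts at 12:40 PM + 28 min = 1:08 PM.
Security screening starts at 1:08 PM + 72 min = 2:20 PM.

2:20 PM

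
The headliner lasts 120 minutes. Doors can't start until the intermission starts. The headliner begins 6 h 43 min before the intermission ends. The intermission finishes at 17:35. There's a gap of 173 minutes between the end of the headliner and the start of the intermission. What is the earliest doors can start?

15:45

The headliner starts at 17:35 − 403 min = 10:52.
The headliner ends at 10:52 + 120 min = 12:52.
The intermission starts at 12:52 + 173 min = 15:45.
Doors is bounded by the intermission, so the earliest it can start is 15:45.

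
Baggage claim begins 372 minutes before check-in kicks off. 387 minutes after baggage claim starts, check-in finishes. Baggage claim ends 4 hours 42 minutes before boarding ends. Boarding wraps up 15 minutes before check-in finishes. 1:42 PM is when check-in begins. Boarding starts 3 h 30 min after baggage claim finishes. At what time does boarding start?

12:30 PM

Baggage claim starts at 1:42 PM − 372 min = 7:30 AM.
Check-in ends at 7:30 AM + 387 min = 1:57 PM.
Boarding ends at 1:57 PM − 15 min = 1:42 PM.
Baggage claim ends at 1:42 PM − 282 min = 9:00 AM.
Boarding starts at 9:00 AM + 210 min = 12:30 PM.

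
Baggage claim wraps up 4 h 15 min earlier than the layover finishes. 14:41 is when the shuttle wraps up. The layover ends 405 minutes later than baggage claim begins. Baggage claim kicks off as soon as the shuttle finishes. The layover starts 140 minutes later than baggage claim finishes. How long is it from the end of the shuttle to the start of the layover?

4 hours 50 minutes

Baggage claim starts at 14:41.
The layover ends at 14:41 + 405 min = 21:26.
Baggage claim ends at 21:26 − 255 min = 17:11.
The layover starts at 17:11 + 140 min = 19:31.
From 14:41 to 19:31 is 4 hours 50 minutes.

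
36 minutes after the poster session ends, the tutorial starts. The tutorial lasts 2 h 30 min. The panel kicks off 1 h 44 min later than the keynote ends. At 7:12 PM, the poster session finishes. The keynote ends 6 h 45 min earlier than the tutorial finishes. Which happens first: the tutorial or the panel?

the panel

The tutorial starts at 7:12 PM + 36 min = 7:48 PM.
The tutorial ends at 7:48 PM + 150 min = 10:18 PM.
The keynote ends at 10:18 PM − 405 min = 3:33 PM.
The panel starts at 3:33 PM + 104 min = 5:17 PM.
The tutorial starts at 7:48 PM and the panel starts at 5:17 PM, so the panel is first.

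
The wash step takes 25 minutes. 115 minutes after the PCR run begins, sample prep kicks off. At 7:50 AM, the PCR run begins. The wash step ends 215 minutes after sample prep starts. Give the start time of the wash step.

Sample prep starts at 7:50 AM + 115 min = 9:45 AM.
The wash step ends at 9:45 AM + 215 min = 1:20 PM.
The wash step starts at 1:20 PM − 25 min = 12:55 PM.

12:55 PM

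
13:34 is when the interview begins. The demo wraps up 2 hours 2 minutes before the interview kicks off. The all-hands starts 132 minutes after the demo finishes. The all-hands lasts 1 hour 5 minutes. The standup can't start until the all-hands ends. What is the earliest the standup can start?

14:49

The demo ends at 13:34 − 122 min = 11:32.
The all-hands starts at 11:32 + 132 min = 13:44.
The all-hands ends at 13:44 + 65 min = 14:49.
The standup is bounded by the all-hands, so the earliest it can start is 14:49.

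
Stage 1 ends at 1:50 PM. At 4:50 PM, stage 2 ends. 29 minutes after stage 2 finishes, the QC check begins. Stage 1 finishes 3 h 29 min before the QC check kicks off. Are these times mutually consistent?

Yes

The QC check starts at 4:50 PM + 29 min = 5:19 PM.
Stage 1 ends at 5:19 PM − 209 min = 1:50 PM.
That matches the stated 1:50 PM, so the schedule is consistent.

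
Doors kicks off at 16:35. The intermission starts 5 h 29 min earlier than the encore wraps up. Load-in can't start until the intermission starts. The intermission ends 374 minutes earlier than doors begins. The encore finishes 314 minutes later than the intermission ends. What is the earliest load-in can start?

The intermission ends at 16:35 − 374 min = 10:21.
The encore ends at 10:21 + 314 min = 15:35.
The intermission starts at 15:35 − 329 min = 10:06.
Load-in is bounded by the intermission, so the earliest it can start is 10:06.

10:06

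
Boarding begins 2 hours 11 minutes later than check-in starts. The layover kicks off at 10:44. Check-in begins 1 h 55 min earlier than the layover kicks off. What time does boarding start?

Check-in starts at 10:44 − 115 min = 08:49.
Boarding starts at 08:49 + 131 min = 11:00.

11:00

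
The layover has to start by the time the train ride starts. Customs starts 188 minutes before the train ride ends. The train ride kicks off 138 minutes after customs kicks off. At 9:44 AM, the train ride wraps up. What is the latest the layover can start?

Customs starts at 9:44 AM − 188 min = 6:36 AM.
The train ride starts at 6:36 AM + 138 min = 8:54 AM.
The layover is bounded by the train ride, so the latest it can start is 8:54 AM.

8:54 AM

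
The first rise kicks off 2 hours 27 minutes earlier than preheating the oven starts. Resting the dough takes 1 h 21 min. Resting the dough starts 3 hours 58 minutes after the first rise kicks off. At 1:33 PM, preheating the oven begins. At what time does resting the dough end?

4:25 PM

The first rise starts at 1:33 PM − 147 min = 11:06 AM.
Resting the dough starts at 11:06 AM + 238 min = 3:04 PM.
Resting the dough ends at 3:04 PM + 81 min = 4:25 PM.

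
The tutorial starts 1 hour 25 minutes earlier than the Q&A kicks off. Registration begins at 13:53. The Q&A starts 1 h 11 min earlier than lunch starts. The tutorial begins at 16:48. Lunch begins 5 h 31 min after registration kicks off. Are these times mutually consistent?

Lunch starts at 13:53 + 331 min = 19:24.
The Q&A starts at 19:24 − 71 min = 18:13.
The tutorial starts at 18:13 − 85 min = 16:48.
That matches the stated 16:48, so the schedule is consistent.

Yes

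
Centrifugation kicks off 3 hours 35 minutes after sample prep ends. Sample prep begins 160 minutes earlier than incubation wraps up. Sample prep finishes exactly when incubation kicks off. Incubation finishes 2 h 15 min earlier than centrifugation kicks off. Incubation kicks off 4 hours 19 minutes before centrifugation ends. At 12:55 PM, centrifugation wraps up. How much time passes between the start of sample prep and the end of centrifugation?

Incubation starts at 12:55 PM − 259 min = 8:36 AM.
So sample prep ends at 8:36 AM.
Centrifugation starts at 8:36 AM + 215 min = 12:11 PM.
Incubation ends at 12:11 PM − 135 min = 9:56 AM.
Sample prep starts at 9:56 AM − 160 min = 7:16 AM.
From 7:16 AM to 12:55 PM is 339 minutes.

339 minutes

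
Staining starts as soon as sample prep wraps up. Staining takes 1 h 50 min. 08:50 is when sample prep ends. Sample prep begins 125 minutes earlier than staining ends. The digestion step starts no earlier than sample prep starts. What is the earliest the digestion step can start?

Staining starts at 08:50.
Staining ends at 08:50 + 110 min = 10:40.
Sample prep starts at 10:40 − 125 min = 08:35.
The digestion step is bounded by sample prep, so the earliest it can start is 08:35.

08:35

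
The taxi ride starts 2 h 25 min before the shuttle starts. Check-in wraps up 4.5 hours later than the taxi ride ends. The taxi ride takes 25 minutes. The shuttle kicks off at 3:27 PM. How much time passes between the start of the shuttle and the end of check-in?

The taxi ride starts at 3:27 PM − 145 min = 1:02 PM.
The taxi ride ends at 1:02 PM + 25 min = 1:27 PM.
Check-in ends at 1:27 PM + 270 min = 5:57 PM.
From 3:27 PM to 5:57 PM is 2 h 30 min.

2 h 30 min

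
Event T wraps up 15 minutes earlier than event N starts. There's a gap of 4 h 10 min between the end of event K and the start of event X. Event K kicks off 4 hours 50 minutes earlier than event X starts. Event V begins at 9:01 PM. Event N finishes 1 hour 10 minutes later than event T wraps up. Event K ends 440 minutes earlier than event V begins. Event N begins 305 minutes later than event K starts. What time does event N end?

7:01 PM

Event K ends at 9:01 PM − 440 min = 1:41 PM.
Event X starts at 1:41 PM + 250 min = 5:51 PM.
Event K starts at 5:51 PM − 290 min = 1:01 PM.
Event N starts at 1:01 PM + 305 min = 6:06 PM.
Event T ends at 6:06 PM − 15 min = 5:51 PM.
Event N ends at 5:51 PM + 70 min = 7:01 PM.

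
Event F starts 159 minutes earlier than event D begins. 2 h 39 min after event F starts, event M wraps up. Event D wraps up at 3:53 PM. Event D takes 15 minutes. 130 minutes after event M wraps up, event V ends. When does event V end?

5:48 PM

Event D starts at 3:53 PM − 15 min = 3:38 PM.
Event F starts at 3:38 PM − 159 min = 12:59 PM.
Event M ends at 12:59 PM + 159 min = 3:38 PM.
Event V ends at 3:38 PM + 130 min = 5:48 PM.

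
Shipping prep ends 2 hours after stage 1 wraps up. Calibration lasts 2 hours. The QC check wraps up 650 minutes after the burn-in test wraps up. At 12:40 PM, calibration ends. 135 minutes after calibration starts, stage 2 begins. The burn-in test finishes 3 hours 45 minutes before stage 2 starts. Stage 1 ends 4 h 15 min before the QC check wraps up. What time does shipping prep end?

5:45 PM

Calibration starts at 12:40 PM − 120 min = 10:40 AM.
Stage 2 starts at 10:40 AM + 135 min = 12:55 PM.
The burn-in test ends at 12:55 PM − 225 min = 9:10 AM.
The QC check ends at 9:10 AM + 650 min = 8:00 PM.
Stage 1 ends at 8:00 PM − 255 min = 3:45 PM.
Shipping prep ends at 3:45 PM + 120 min = 5:45 PM.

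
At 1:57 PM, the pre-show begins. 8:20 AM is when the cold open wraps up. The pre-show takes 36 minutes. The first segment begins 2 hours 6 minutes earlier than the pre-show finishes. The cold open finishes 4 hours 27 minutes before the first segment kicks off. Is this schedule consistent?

The pre-show ends at 1:57 PM + 36 min = 2:33 PM.
The first segment starts at 2:33 PM − 126 min = 12:27 PM.
The cold open ends at 12:27 PM − 267 min = 8:00 AM.
But the cold open is also said to end at 8:20 AM — a 20-minute conflict.

No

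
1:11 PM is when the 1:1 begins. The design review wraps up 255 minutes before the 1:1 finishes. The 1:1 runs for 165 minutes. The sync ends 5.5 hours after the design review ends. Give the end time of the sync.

5:11 PM

The 1:1 ends at 1:11 PM + 165 min = 3:56 PM.
The design review ends at 3:56 PM − 255 min = 11:41 AM.
The sync ends at 11:41 AM + 330 min = 5:11 PM.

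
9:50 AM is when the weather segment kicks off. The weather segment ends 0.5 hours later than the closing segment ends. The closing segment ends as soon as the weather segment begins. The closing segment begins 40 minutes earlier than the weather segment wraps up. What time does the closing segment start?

The closing segment ends at 9:50 AM.
The weather segment ends at 9:50 AM + 30 min = 10:20 AM.
The closing segment starts at 10:20 AM − 40 min = 9:40 AM.

9:40 AM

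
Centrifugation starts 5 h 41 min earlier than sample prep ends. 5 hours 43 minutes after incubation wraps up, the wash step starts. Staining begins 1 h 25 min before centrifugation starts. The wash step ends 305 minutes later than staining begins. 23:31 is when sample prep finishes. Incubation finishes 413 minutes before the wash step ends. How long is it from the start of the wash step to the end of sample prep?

Centrifugation starts at 23:31 − 341 min = 17:50.
Staining starts at 17:50 − 85 min = 16:25.
The wash step ends at 16:25 + 305 min = 21:30.
Incubation ends at 21:30 − 413 min = 14:37.
The wash step starts at 14:37 + 343 min = 20:20.
From 20:20 to 23:31 is 3 hours 11 minutes.

3 hours 11 minutes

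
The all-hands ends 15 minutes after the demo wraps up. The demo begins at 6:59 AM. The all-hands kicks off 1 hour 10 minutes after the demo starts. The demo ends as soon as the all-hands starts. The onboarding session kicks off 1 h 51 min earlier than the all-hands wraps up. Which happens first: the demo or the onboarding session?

The all-hands starts at 6:59 AM + 70 min = 8:09 AM.
So the demo ends at 8:09 AM.
The all-hands ends at 8:09 AM + 15 min = 8:24 AM.
The onboarding session starts at 8:24 AM − 111 min = 6:33 AM.
The demo starts at 6:59 AM and the onboarding session starts at 6:33 AM, so the onboarding session is first.

the onboarding session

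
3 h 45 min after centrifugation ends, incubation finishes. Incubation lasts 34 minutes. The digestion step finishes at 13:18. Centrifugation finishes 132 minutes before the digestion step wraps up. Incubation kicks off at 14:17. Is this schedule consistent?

Yes

Centrifugation ends at 13:18 − 132 min = 11:06.
Incubation ends at 11:06 + 225 min = 14:51.
Incubation starts at 14:51 − 34 min = 14:17.
That matches the stated 14:17, so the schedule is consistent.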